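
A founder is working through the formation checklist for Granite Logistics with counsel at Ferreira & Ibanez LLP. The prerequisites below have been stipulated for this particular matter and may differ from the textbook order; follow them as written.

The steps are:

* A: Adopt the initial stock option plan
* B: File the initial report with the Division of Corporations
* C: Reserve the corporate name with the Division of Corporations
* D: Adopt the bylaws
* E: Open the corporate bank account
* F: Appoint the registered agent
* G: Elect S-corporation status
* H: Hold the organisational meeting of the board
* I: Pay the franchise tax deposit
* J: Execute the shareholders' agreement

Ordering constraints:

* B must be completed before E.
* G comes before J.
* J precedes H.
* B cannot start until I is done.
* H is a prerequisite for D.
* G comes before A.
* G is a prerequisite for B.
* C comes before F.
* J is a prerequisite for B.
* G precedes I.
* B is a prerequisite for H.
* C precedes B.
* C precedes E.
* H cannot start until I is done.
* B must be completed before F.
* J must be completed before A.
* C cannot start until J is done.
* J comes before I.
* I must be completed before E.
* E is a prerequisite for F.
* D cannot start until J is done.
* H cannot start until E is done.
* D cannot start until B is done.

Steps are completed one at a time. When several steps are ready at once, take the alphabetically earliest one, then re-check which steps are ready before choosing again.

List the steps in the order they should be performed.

G J A C I B E F H D

Only G has no prerequisites, so it is first.
That leaves J as the only ready step → J.
A, C and I are all available; A has the earlier label → A.
C and I are both available; C has the earlier label → C.
I is the only step now ready → I.
Next only B has its prerequisites met → B.
E is the only step now ready → E.
F and H are both available; F has the earlier label → F.
That leaves H as the only ready step → H.
D is the only step now ready → D.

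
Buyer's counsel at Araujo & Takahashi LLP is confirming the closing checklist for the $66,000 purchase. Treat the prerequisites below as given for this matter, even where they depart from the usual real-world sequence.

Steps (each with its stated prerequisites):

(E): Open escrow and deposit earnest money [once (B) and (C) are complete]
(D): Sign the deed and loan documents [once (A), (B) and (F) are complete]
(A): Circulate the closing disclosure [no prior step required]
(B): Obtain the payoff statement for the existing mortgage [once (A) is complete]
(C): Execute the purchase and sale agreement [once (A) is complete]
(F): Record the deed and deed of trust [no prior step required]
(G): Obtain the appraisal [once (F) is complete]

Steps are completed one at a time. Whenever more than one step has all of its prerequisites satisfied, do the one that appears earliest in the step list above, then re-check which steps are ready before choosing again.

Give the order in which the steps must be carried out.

Nothing is required for (A) and (F). (A) is listed earlier → (A) first.
Ready: (B), (C) and (F). (B) is listed earlier → (B).
Ready: (C) and (F). (C) is listed earlier → (C).
(E) now also ready, so the ready set is {(E), (F)}; (E) is listed earlier → (E).
That leaves (F) as the only ready step → (F).
Now (D) and (G) have their prerequisites met. (D) is listed earlier, so (D) next.
(G) needed (F), now all done → (G).

(A), (B), (C), (E), (F), (D), (G)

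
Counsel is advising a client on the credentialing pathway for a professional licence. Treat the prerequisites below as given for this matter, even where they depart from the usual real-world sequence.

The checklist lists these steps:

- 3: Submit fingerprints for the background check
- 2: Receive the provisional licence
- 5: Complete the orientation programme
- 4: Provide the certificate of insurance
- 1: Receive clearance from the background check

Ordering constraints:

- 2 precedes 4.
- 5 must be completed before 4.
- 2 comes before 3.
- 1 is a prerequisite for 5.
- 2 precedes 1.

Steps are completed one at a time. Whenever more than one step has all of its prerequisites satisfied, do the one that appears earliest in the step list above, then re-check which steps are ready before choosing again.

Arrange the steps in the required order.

2 → 3 → 1 → 5 → 4

2 is the only step with nothing outstanding, so it goes first.
3 and 1 are both available; 3 is listed earlier → 3.
1 needed 2, now all done → 1.
That leaves 5 as the only ready step → 5.
That leaves 4 as the only ready step → 4.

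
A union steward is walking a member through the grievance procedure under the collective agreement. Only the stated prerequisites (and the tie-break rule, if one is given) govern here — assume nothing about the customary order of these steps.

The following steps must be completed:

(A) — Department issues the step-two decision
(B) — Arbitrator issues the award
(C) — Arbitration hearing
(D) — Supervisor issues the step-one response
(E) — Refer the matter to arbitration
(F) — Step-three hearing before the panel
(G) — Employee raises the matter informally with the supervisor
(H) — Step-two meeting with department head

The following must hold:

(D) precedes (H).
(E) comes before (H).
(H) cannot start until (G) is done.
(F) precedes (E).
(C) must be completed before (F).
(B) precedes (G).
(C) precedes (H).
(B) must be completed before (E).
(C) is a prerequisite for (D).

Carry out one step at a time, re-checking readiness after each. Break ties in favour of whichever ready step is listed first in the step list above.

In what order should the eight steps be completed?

Nothing is required for (A), (B) and (C). (A) is listed earlier → (A) first.
Ready: (B) and (C). (B) is listed earlier → (B).
Now (C) and (G) have their prerequisites met. (C) is listed earlier, so (C) next.
(D) and (F) now also ready, so the ready set is {(D), (F), (G)}; (D) is listed earlier → (D).
(F) and (G) are both available; (F) is listed earlier → (F).
Ready: (E) and (G). (E) is listed earlier → (E).
(G) needed (B), now all done → (G).
(H) needed (C), (D), (E) and (G), now all done → (H).

(A) (B) (C) (D) (F) (E) (G) (H)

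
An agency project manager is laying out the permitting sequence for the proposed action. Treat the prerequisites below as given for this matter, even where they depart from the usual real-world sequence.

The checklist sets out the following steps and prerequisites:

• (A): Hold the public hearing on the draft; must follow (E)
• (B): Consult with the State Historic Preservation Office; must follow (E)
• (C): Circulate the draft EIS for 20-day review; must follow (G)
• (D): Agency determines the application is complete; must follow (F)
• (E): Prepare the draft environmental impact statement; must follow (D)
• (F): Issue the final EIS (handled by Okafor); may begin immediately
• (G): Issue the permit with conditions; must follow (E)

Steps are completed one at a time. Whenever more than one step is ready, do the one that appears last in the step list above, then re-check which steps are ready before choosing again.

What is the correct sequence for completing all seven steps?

Only (F) has no prerequisites, so it is first.
That leaves (D) as the only ready step → (D).
Next only (E) has its prerequisites met → (E).
(G), (B) and (A) are all available; (G) is listed later → (G).
(C), (B) and (A) are all available; (C) is listed later → (C).
Now (B) and (A) have their prerequisites met. (B) is listed later, so (B) next.
(A) needed (E), now all done → (A).

(F) (D) (E) (G) (C) (B) (A)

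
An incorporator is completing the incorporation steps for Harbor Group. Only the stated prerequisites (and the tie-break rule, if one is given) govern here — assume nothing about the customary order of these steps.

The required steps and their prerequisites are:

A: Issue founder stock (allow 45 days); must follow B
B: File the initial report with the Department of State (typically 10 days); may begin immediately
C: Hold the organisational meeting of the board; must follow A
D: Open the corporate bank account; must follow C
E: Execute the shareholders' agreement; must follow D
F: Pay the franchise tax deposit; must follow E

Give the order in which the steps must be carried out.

B A C D E F

B is the only step with nothing outstanding, so it goes first.
Next only A has its prerequisites met → A.
C needed A, now all done → C.
Next only D has its prerequisites met → D.
E needed D, now all done → E.
Next only F has its prerequisites met → F.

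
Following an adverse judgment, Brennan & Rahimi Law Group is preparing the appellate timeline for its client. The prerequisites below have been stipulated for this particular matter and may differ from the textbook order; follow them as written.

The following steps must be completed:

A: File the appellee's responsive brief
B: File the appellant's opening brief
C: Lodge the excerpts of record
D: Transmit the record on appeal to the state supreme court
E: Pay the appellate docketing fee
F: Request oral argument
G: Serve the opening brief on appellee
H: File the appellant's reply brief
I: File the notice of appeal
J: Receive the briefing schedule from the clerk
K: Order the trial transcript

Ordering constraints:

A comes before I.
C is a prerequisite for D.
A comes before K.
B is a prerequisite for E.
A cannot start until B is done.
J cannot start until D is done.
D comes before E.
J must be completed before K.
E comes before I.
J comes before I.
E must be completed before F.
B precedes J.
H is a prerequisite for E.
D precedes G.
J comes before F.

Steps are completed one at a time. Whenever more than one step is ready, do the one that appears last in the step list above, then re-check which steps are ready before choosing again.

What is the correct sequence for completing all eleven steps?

Nothing is required for H, C and B. H is listed later → H first.
Now C and B have their prerequisites met. C is listed later, so C next.
Now D and B have their prerequisites met. D is listed later, so D next.
G now also ready, so the ready set is {G, B}; G is listed later → G.
Next only B has its prerequisites met → B.
J, E and A are all available; J is listed later → J.
Ready: E and A. E is listed later → E.
Now F and A have their prerequisites met. F is listed later, so F next.
Next only A has its prerequisites met → A.
K and I are both available; K is listed later → K.
I is the only step now ready → I.

H, C, D, G, B, J, E, F, A, K, I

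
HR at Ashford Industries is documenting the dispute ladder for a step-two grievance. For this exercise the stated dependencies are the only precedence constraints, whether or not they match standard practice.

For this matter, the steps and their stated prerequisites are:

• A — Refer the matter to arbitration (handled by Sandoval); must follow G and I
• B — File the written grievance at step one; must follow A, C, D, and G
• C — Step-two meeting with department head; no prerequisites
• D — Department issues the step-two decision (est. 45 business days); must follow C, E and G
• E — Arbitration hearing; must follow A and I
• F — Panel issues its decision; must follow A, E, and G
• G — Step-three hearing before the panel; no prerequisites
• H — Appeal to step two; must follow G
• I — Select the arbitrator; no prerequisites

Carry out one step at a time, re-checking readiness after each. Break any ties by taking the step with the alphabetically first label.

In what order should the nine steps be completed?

C, G, H, I, A, E, D, B, F

C, G and I have no prerequisites; C has the earlier label, so C is first.
Now G and I have their prerequisites met. G has the earlier label, so G next.
Ready: H and I. H has the earlier label → H.
That leaves I as the only ready step → I.
A needed G and I, now all done → A.
Next only E has its prerequisites met → E.
D and F are both available; D has the earlier label → D.
Ready: B and F. B has the earlier label → B.
F is the only step now ready → F.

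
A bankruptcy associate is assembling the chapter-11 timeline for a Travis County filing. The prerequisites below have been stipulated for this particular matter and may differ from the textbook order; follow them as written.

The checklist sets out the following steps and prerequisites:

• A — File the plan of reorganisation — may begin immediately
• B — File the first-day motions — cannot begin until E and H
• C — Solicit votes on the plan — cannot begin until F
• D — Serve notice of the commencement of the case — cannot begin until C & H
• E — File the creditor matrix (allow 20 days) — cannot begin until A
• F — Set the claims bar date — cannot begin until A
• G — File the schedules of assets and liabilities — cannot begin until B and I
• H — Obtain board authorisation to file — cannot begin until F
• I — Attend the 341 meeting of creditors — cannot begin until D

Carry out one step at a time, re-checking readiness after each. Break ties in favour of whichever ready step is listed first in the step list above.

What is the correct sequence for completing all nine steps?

A is the only step with nothing outstanding, so it goes first.
E and F are both available; E is listed earlier → E.
F needed A, now all done → F.
C and H are both available; C is listed earlier → C.
H needed F, now all done → H.
Now B and D have their prerequisites met. B is listed earlier, so B next.
D needed C and H, now all done → D.
Next only I has its prerequisites met → I.
Next only G has its prerequisites met → G.

A E F C H B D I G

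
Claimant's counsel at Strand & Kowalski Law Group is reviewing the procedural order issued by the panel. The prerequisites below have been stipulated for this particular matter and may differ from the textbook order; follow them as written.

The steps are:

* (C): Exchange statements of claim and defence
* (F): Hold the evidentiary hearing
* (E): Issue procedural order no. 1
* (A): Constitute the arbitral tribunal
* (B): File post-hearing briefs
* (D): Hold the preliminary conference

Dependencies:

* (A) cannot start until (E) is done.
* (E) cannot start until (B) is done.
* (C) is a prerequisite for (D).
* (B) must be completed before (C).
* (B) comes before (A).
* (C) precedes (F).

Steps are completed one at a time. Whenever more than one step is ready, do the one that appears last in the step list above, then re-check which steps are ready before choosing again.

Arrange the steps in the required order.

(B) → (E) → (A) → (C) → (D) → (F)

(B) is the only step with nothing outstanding, so it goes first.
Ready: (E) and (C). (E) is listed later → (E).
(A) and (C) are both available; (A) is listed later → (A).
That leaves (C) as the only ready step → (C).
(D) and (F) are both available; (D) is listed later → (D).
(F) needed (C), now all done → (F).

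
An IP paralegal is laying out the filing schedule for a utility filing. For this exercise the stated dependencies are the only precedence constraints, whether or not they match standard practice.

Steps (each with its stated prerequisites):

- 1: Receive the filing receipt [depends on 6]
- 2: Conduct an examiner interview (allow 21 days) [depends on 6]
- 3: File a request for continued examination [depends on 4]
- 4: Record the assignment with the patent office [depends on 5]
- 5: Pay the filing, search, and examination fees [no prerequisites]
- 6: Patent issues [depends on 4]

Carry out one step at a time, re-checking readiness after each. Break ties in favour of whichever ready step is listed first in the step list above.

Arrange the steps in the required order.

5 has no prerequisites → 5 first.
4 is the only step now ready → 4.
3 and 6 are both available; 3 is listed earlier → 3.
Next only 6 has its prerequisites met → 6.
1 and 2 are both available; 1 is listed earlier → 1.
2 needed 6, now all done → 2.

5, 4, 3, 6, 1, 2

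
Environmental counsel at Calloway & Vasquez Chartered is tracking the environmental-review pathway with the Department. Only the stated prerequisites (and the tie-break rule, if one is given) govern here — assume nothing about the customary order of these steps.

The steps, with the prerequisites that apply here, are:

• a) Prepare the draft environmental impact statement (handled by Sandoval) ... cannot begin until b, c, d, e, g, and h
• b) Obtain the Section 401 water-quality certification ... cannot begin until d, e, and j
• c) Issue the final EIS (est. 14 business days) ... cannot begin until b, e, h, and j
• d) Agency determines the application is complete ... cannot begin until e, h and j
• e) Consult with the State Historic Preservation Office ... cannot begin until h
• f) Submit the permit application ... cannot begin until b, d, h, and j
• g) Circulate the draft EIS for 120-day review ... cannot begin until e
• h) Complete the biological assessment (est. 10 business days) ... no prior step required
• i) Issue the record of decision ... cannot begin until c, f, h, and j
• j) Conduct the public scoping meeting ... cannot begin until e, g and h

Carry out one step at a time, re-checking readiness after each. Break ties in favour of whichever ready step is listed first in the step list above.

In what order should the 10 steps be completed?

h → e → g → j → d → b → c → a → f → i

Only h has no prerequisites, so it is first.
That leaves e as the only ready step → e.
Next only g has its prerequisites met → g.
j is the only step now ready → j.
d is the only step now ready → d.
Next only b has its prerequisites met → b.
Now c and f have their prerequisites met. c is listed earlier, so c next.
a now also ready, so the ready set is {a, f}; a is listed earlier → a.
f needed b, d, h and j, now all done → f.
i needed c, f, h and j, now all done → i.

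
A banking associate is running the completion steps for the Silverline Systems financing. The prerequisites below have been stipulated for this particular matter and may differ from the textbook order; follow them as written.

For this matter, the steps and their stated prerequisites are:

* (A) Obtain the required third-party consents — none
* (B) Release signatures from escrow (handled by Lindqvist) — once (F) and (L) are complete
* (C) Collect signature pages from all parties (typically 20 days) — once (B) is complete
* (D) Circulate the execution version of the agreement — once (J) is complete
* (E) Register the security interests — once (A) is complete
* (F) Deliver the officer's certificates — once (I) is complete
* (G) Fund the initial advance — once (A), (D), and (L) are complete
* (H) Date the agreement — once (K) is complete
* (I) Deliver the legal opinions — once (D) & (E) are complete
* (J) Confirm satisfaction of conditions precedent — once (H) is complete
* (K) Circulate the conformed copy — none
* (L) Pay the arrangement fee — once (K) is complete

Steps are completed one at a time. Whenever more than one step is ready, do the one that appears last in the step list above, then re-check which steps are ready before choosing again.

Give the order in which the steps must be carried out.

Nothing is required for (K) and (A). (K) is listed later → (K) first.
(L) and (H) now also ready, so the ready set is {(L), (H), (A)}; (L) is listed later → (L).
Ready: (H) and (A). (H) is listed later → (H).
(J) now also ready, so the ready set is {(J), (A)}; (J) is listed later → (J).
(D) now also ready, so the ready set is {(D), (A)}; (D) is listed later → (D).
Next only (A) has its prerequisites met → (A).
(G) and (E) are both available; (G) is listed later → (G).
Next only (E) has its prerequisites met → (E).
(I) is the only step now ready → (I).
(F) is the only step now ready → (F).
That leaves (B) as the only ready step → (B).
(C) needed (B), now all done → (C).

(K) → (L) → (H) → (J) → (D) → (A) → (G) → (E) → (I) → (F) → (B) → (C)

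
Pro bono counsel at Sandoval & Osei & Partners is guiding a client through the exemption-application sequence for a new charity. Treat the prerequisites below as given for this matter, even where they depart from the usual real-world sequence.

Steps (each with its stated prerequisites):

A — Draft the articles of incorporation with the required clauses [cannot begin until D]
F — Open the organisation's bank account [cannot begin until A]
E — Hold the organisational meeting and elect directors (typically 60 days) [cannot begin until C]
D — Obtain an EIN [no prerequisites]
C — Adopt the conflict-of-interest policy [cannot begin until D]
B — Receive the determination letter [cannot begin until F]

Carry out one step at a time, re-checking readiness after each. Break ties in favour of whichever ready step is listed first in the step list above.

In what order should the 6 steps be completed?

D → A → F → C → E → B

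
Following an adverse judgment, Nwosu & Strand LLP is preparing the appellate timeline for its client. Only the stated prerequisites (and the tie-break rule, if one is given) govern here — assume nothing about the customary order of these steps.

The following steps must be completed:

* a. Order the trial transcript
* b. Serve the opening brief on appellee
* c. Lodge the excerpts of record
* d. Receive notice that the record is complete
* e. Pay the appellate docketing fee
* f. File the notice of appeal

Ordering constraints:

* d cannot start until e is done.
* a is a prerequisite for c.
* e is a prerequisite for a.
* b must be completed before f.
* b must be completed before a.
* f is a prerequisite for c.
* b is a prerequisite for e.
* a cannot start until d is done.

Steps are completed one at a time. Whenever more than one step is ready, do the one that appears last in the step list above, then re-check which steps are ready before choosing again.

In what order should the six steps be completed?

b, f, e, d, a, c

b has no prerequisites → b first.
Now f and e have their prerequisites met. f is listed later, so f next.
e needed b, now all done → e.
That leaves d as the only ready step → d.
a is the only step now ready → a.
c is the only step now ready → c.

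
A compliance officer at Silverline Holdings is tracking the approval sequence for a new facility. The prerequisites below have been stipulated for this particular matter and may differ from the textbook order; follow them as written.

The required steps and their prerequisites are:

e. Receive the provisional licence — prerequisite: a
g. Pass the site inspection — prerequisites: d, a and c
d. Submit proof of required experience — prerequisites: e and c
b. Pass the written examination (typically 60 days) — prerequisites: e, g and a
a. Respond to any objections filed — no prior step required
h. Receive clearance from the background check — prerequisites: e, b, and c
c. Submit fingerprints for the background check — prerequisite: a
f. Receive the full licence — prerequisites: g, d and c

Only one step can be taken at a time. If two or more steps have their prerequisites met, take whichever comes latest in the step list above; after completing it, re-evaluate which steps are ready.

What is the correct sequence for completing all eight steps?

Only a has no prerequisites, so it is first.
Now c and e have their prerequisites met. c is listed later, so c next.
e is the only step now ready → e.
Next only d has its prerequisites met → d.
g is the only step now ready → g.
f and b are both available; f is listed later → f.
Next only b has its prerequisites met → b.
h needed c, b and e, now all done → h.

a, c, e, d, g, f, b, h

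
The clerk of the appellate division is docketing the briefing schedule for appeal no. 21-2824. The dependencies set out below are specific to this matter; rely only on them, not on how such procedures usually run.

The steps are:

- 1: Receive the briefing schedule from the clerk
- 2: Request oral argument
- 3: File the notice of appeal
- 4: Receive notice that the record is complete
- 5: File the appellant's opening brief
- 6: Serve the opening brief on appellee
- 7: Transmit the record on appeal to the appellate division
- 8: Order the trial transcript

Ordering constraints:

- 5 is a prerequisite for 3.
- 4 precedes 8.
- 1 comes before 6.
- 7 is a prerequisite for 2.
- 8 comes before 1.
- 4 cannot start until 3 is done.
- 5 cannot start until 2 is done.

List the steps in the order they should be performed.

7 is the only step with nothing outstanding, so it goes first.
That leaves 2 as the only ready step → 2.
That leaves 5 as the only ready step → 5.
3 needed 5, now all done → 3.
4 is the only step now ready → 4.
8 is the only step now ready → 8.
1 needed 8, now all done → 1.
6 needed 1, now all done → 6.

7, 2, 5, 3, 4, 8, 1, 6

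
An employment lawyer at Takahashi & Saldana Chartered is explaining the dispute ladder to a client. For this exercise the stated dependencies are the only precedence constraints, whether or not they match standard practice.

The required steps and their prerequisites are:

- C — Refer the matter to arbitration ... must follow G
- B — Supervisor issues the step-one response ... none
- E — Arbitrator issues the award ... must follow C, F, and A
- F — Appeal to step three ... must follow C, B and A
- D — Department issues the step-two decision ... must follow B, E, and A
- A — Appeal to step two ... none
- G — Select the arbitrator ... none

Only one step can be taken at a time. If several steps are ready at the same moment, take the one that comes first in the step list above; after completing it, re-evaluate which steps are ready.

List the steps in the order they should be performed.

B A G C F E D

B, A and G have no prerequisites; B is listed earlier, so B is first.
Ready: A and G. A is listed earlier → A.
Next only G has its prerequisites met → G.
That leaves C as the only ready step → C.
Next only F has its prerequisites met → F.
That leaves E as the only ready step → E.
D is the only step now ready → D.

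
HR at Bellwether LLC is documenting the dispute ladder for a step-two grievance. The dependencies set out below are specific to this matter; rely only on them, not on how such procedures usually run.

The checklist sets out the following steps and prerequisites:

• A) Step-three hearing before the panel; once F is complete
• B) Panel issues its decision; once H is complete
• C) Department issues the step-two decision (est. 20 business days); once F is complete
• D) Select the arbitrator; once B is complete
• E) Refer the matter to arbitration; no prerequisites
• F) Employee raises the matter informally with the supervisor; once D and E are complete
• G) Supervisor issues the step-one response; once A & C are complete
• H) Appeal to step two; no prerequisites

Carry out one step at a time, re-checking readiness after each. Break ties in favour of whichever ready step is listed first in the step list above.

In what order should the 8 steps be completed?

E → H → B → D → F → A → C → G

Nothing is required for E and H. E is listed earlier → E first.
H is the only step now ready → H.
That leaves B as the only ready step → B.
That leaves D as the only ready step → D.
F needed D and E, now all done → F.
Ready: A and C. A is listed earlier → A.
C needed F, now all done → C.
G needed A and C, now all done → G.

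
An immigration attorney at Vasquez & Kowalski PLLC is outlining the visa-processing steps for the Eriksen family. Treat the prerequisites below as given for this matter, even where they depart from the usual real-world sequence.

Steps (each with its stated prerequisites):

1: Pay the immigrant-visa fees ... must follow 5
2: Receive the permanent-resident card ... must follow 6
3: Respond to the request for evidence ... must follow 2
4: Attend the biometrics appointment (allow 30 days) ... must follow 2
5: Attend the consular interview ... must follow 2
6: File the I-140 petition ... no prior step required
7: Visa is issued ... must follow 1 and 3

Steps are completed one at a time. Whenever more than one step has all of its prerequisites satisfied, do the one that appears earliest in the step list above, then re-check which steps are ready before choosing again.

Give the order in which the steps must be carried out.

6 is the only step with nothing outstanding, so it goes first.
Next only 2 has its prerequisites met → 2.
3, 4 and 5 are all available; 3 is listed earlier → 3.
Now 4 and 5 have their prerequisites met. 4 is listed earlier, so 4 next.
5 is the only step now ready → 5.
1 is the only step now ready → 1.
Next only 7 has its prerequisites met → 7.

6, 2, 3, 4, 5, 1, 7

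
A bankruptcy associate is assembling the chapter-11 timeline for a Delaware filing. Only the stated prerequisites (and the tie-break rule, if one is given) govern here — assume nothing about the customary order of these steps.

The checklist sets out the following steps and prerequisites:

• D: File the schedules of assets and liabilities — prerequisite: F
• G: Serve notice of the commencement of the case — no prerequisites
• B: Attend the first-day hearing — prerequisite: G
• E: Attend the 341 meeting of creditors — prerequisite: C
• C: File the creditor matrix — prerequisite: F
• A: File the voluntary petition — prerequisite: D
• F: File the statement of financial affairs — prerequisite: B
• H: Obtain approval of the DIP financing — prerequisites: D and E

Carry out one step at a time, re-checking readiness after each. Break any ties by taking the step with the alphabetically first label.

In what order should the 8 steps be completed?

G has no prerequisites → G first.
B is the only step now ready → B.
F needed B, now all done → F.
Ready: C and D. C has the earlier label → C.
E now also ready, so the ready set is {D, E}; D has the earlier label → D.
A now also ready, so the ready set is {A, E}; A has the earlier label → A.
E needed C, now all done → E.
That leaves H as the only ready step → H.

G B F C D A E H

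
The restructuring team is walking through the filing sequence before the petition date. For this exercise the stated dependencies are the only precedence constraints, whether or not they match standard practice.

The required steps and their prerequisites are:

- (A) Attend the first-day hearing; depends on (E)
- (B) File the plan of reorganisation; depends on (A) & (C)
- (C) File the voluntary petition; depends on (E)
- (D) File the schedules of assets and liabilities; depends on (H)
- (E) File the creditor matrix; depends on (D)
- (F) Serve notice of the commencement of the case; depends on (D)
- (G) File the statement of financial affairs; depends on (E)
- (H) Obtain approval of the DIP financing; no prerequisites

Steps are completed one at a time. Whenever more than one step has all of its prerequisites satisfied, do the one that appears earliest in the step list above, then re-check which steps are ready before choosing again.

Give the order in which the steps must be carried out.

(H) is the only step with nothing outstanding, so it goes first.
(D) needed (H), now all done → (D).
(E) and (F) are both available; (E) is listed earlier → (E).
Now (A), (C), (F) and (G) have their prerequisites met. (A) is listed earlier, so (A) next.
(C), (F) and (G) are all available; (C) is listed earlier → (C).
(B) now also ready, so the ready set is {(B), (F), (G)}; (B) is listed earlier → (B).
(F) and (G) are both available; (F) is listed earlier → (F).
That leaves (G) as the only ready step → (G).

(H), (D), (E), (A), (C), (B), (F), (G)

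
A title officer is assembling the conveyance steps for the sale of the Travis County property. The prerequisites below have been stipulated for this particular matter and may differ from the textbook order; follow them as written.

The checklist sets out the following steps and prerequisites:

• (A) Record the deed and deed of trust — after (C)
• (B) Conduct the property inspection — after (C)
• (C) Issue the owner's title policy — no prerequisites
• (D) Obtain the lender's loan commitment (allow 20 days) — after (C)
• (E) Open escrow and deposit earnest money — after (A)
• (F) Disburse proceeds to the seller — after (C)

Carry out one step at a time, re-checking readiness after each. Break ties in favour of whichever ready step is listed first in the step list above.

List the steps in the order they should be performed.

(C) has no prerequisites → (C) first.
(A), (B), (D) and (F) are all available; (A) is listed earlier → (A).
(E) now also ready, so the ready set is {(B), (D), (E), (F)}; (B) is listed earlier → (B).
Ready: (D), (E) and (F). (D) is listed earlier → (D).
Now (E) and (F) have their prerequisites met. (E) is listed earlier, so (E) next.
That leaves (F) as the only ready step → (F).

(C), (A), (B), (D), (E), (F)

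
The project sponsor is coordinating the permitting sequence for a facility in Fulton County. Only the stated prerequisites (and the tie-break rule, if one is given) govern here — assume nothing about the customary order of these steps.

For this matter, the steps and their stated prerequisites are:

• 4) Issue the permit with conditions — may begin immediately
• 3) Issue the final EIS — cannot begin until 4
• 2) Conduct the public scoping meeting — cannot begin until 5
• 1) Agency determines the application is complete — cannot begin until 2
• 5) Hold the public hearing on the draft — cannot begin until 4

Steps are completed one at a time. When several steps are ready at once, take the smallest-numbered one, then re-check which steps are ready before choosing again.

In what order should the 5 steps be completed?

4 3 5 2 1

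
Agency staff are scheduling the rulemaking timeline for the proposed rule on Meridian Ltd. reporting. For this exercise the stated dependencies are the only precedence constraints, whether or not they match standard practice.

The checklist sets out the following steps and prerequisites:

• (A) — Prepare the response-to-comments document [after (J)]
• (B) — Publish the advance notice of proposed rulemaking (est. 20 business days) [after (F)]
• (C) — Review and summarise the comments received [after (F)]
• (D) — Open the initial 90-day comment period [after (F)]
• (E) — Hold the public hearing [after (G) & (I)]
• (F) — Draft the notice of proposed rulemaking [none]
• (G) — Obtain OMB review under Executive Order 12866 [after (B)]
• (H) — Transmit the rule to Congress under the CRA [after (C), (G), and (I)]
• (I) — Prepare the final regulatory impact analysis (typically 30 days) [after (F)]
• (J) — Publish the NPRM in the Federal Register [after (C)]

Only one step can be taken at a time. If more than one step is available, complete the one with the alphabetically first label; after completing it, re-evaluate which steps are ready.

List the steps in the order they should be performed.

(F) (B) (C) (D) (G) (I) (E) (H) (J) (A)

(F) is the only step with nothing outstanding, so it goes first.
(B), (C), (D) and (I) are all available; (B) has the earlier label → (B).
(G) now also ready, so the ready set is {(C), (D), (G), (I)}; (C) has the earlier label → (C).
(D), (G), (I) and (J) are all available; (D) has the earlier label → (D).
Ready: (G), (I) and (J). (G) has the earlier label → (G).
(I) and (J) are both available; (I) has the earlier label → (I).
Ready: (E), (H) and (J). (E) has the earlier label → (E).
(H) and (J) are both available; (H) has the earlier label → (H).
Next only (J) has its prerequisites met → (J).
That leaves (A) as the only ready step → (A).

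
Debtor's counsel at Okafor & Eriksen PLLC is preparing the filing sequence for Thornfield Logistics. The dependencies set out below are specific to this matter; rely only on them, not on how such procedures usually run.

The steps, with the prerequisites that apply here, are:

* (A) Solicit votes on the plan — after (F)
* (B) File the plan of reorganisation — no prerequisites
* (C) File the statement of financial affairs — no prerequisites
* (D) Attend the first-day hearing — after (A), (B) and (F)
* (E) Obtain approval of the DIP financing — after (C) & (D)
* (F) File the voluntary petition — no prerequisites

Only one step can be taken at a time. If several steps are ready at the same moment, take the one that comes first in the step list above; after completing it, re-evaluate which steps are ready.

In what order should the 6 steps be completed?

(B), (C), (F), (A), (D), (E)

(B), (C) and (F) have no prerequisites; (B) is listed earlier, so (B) is first.
(C) and (F) are both available; (C) is listed earlier → (C).
Next only (F) has its prerequisites met → (F).
(A) needed (F), now all done → (A).
(D) is the only step now ready → (D).
(E) is the only step now ready → (E).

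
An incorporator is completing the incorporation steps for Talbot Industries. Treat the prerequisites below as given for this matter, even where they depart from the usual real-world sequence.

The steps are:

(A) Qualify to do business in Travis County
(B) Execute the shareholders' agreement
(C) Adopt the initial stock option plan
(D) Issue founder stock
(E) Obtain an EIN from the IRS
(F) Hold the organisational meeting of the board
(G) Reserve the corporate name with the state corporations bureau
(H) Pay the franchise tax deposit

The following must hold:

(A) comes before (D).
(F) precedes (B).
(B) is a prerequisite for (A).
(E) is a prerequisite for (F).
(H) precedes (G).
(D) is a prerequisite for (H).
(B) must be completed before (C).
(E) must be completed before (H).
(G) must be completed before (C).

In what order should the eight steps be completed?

(E) has no prerequisites → (E) first.
That leaves (F) as the only ready step → (F).
Next only (B) has its prerequisites met → (B).
(A) needed (B), now all done → (A).
(D) is the only step now ready → (D).
(H) needed (D) and (E), now all done → (H).
(G) needed (H), now all done → (G).
Next only (C) has its prerequisites met → (C).

(E) → (F) → (B) → (A) → (D) → (H) → (G) → (C)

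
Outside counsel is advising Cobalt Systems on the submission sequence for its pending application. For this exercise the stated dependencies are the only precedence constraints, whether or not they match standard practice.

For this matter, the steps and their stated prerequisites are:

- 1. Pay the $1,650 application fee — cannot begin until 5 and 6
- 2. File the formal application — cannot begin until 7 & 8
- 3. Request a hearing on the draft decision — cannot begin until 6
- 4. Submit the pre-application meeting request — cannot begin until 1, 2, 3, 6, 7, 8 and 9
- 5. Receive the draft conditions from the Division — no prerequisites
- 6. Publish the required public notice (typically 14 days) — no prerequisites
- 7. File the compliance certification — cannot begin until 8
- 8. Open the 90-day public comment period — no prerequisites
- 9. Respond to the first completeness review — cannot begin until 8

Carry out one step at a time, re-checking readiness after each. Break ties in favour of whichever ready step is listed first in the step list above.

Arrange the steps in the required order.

5, 6, 1, 3, 8, 7, 2, 9, 4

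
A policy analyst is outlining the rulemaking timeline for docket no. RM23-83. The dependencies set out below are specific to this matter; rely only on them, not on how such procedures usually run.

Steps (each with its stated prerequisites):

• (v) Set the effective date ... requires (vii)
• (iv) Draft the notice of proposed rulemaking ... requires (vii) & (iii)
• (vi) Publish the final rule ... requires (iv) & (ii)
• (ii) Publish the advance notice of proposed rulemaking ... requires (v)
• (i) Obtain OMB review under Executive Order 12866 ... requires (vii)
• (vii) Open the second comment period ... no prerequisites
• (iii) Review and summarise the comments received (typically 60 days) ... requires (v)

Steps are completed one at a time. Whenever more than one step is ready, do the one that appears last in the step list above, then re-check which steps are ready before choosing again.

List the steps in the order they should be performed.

(vii) is the only step with nothing outstanding, so it goes first.
Now (i) and (v) have their prerequisites met. (i) is listed later, so (i) next.
(v) needed (vii), now all done → (v).
Ready: (iii) and (ii). (iii) is listed later → (iii).
Now (ii) and (iv) have their prerequisites met. (ii) is listed later, so (ii) next.
(iv) needed (iii) and (vii), now all done → (iv).
(vi) is the only step now ready → (vi).

(vii), (i), (v), (iii), (ii), (iv), (vi)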